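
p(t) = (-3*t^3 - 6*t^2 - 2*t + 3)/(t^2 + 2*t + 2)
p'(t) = (-2*t - 2)*(-3*t^3 - 6*t^2 - 2*t + 3)/(t^2 + 2*t + 2)^2 + (-9*t^2 - 12*t - 2)/(t^2 + 2*t + 2) = (-3*t^4 - 12*t^3 - 28*t^2 - 30*t - 10)/(t^4 + 4*t^3 + 8*t^2 + 8*t + 4)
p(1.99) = -4.87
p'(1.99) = -3.26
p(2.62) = -6.90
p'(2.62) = -3.21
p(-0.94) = 2.06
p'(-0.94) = 1.08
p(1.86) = -4.44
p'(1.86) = -3.27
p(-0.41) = 2.24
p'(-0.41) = -0.92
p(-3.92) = 10.43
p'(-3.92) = -3.40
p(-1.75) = 2.69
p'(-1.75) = -2.90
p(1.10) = -1.93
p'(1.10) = -3.32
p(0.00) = 1.50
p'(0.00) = -2.50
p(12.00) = -35.70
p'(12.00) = -3.02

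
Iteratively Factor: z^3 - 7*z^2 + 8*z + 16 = (z - 4)*(z^2 - 3*z - 4) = (z - 4)*(z + 1)*(z - 4)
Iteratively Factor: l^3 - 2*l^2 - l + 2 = (l - 2)*(l^2 - 1) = (l - 2)*(l + 1)*(l - 1)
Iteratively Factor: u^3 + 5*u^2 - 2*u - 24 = (u + 4)*(u^2 + u - 6) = (u - 2)*(u + 4)*(u + 3)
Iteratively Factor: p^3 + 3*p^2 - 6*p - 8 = (p + 4)*(p^2 - p - 2) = (p + 1)*(p + 4)*(p - 2)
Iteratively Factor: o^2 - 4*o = (o)*(o - 4)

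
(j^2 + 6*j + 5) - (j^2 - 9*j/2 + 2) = 21*j/2 + 3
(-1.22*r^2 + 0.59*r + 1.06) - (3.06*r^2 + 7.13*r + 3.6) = -4.28*r^2 - 6.54*r - 2.54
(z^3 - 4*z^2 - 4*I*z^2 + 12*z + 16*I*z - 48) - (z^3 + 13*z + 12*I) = -4*z^2 - 4*I*z^2 - z + 16*I*z - 48 - 12*I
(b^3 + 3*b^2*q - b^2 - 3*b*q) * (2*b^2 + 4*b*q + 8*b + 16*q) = 2*b^5 + 10*b^4*q + 6*b^4 + 12*b^3*q^2 + 30*b^3*q - 8*b^3 + 36*b^2*q^2 - 40*b^2*q - 48*b*q^2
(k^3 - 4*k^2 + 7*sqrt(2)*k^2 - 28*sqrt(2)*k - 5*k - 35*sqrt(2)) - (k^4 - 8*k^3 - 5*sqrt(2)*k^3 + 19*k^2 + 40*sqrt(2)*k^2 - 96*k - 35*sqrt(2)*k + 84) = -k^4 + 5*sqrt(2)*k^3 + 9*k^3 - 33*sqrt(2)*k^2 - 23*k^2 + 7*sqrt(2)*k + 91*k - 84 - 35*sqrt(2)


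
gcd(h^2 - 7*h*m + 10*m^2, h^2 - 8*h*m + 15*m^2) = h - 5*m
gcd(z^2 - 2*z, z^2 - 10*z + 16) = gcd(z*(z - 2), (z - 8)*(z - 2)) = z - 2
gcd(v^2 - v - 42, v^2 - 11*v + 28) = v - 7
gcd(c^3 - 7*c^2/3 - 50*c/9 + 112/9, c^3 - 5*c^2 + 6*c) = c - 2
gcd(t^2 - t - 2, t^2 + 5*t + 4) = t + 1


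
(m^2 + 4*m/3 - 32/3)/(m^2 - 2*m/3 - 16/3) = (m + 4)/(m + 2)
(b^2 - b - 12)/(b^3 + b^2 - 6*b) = (b - 4)/(b*(b - 2))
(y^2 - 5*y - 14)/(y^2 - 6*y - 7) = (y + 2)/(y + 1)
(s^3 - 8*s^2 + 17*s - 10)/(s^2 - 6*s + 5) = s - 2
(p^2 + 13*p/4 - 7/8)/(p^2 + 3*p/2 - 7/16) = 2*(2*p + 7)/(4*p + 7)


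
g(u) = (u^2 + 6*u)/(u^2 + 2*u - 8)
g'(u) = (-2*u - 2)*(u^2 + 6*u)/(u^2 + 2*u - 8)^2 + (2*u + 6)/(u^2 + 2*u - 8) = 4*(-u^2 - 4*u - 12)/(u^4 + 4*u^3 - 12*u^2 - 32*u + 64)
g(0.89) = -1.13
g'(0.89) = -2.22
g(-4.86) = -0.94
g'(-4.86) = -1.86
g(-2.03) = 1.02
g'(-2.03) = -0.51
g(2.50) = 6.54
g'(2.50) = -10.70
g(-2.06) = 1.03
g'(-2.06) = -0.52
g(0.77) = -0.89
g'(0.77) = -1.82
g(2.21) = 13.91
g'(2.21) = -60.50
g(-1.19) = 0.64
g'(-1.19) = -0.43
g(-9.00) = 0.49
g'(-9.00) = -0.08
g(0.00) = 0.00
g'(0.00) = -0.75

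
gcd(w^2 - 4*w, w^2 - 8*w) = w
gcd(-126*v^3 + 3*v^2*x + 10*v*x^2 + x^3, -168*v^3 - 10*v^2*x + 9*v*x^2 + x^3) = 42*v^2 + 13*v*x + x^2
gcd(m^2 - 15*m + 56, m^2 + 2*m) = 1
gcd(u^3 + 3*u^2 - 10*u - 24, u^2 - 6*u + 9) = u - 3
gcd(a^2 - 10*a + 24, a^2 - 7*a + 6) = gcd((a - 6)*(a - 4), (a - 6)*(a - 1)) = a - 6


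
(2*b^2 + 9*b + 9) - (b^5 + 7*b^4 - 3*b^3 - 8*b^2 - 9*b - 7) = -b^5 - 7*b^4 + 3*b^3 + 10*b^2 + 18*b + 16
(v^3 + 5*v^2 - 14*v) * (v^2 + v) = v^5 + 6*v^4 - 9*v^3 - 14*v^2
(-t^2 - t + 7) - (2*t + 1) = -t^2 - 3*t + 6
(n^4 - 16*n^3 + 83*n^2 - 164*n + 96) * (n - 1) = n^5 - 17*n^4 + 99*n^3 - 247*n^2 + 260*n - 96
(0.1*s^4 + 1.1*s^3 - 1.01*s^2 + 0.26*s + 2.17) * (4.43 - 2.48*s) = -0.248*s^5 - 2.285*s^4 + 7.3778*s^3 - 5.1191*s^2 - 4.2298*s + 9.6131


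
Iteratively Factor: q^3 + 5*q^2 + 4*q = (q)*(q^2 + 5*q + 4) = q*(q + 4)*(q + 1)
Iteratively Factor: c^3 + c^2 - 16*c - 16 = (c - 4)*(c^2 + 5*c + 4) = (c - 4)*(c + 4)*(c + 1)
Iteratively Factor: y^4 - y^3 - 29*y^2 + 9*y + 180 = (y - 3)*(y^3 + 2*y^2 - 23*y - 60) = (y - 3)*(y + 4)*(y^2 - 2*y - 15) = (y - 5)*(y - 3)*(y + 4)*(y + 3)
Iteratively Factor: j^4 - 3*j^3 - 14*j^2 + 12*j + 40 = (j - 5)*(j^3 + 2*j^2 - 4*j - 8) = (j - 5)*(j - 2)*(j^2 + 4*j + 4) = (j - 5)*(j - 2)*(j + 2)*(j + 2)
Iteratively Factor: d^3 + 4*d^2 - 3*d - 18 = (d - 2)*(d^2 + 6*d + 9) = (d - 2)*(d + 3)*(d + 3)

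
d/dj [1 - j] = -1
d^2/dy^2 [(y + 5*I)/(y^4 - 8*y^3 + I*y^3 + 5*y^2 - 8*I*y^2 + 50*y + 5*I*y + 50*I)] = (12*y^5 + y^4*(-8 + 116*I) + y^3*(-122 - 184*I) + y^2*(168 - 126*I) + y*(-158 + 600*I) - 80 + 630*I)/(y^10 + y^9*(-14 + 3*I) + y^8*(39 - 42*I) + y^7*(210 + 125*I) + y^6*(-861 + 518*I) + y^5*(-1554 - 2247*I) + y^4*(5705 - 3318*I) + y^3*(8150 + 11235*I) + y^2*(-10500 + 16050*I) + y*(-15000 - 3500*I) - 5000*I)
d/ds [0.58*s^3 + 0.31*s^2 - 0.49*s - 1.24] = 1.74*s^2 + 0.62*s - 0.49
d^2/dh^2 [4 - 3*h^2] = -6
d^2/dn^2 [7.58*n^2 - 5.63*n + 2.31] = 15.1600000000000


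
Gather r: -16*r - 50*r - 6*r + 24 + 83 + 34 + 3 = 144 - 72*r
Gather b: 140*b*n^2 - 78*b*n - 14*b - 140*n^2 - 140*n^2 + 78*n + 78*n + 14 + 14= b*(140*n^2 - 78*n - 14) - 280*n^2 + 156*n + 28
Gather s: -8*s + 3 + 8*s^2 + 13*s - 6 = 8*s^2 + 5*s - 3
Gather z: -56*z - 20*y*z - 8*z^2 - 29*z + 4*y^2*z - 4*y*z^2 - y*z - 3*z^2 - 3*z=z^2*(-4*y - 11) + z*(4*y^2 - 21*y - 88)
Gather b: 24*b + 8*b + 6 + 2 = 32*b + 8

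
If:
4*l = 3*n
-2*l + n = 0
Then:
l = 0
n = 0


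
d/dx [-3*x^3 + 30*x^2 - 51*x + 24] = -9*x^2 + 60*x - 51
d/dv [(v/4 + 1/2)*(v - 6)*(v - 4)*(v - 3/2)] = v^3 - 57*v^2/8 + 8*v + 21/2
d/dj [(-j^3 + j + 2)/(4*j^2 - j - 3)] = (-(8*j - 1)*(-j^3 + j + 2) + (3*j^2 - 1)*(-4*j^2 + j + 3))/(-4*j^2 + j + 3)^2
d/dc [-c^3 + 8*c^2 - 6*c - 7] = -3*c^2 + 16*c - 6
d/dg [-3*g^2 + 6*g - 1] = 6 - 6*g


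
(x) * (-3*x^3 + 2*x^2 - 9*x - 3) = -3*x^4 + 2*x^3 - 9*x^2 - 3*x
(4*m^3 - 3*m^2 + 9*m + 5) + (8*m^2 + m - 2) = 4*m^3 + 5*m^2 + 10*m + 3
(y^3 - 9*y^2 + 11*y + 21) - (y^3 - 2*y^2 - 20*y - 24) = -7*y^2 + 31*y + 45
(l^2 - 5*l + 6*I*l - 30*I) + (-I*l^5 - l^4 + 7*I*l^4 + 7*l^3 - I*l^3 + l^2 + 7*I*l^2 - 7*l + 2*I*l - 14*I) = -I*l^5 - l^4 + 7*I*l^4 + 7*l^3 - I*l^3 + 2*l^2 + 7*I*l^2 - 12*l + 8*I*l - 44*I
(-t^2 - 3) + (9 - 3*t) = -t^2 - 3*t + 6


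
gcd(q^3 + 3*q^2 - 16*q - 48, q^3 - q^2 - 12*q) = q^2 - q - 12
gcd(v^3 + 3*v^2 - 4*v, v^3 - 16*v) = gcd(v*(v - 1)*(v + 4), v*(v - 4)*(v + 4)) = v^2 + 4*v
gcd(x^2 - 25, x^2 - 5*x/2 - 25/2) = x - 5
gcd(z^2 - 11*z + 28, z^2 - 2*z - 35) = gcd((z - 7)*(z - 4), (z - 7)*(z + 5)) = z - 7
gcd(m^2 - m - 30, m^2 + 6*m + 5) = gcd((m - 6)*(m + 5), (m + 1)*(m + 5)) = m + 5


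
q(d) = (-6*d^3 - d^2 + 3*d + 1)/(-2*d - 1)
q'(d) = (-18*d^2 - 2*d + 3)/(-2*d - 1) + 2*(-6*d^3 - d^2 + 3*d + 1)/(-2*d - 1)^2 = 6*d - 1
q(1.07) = 1.36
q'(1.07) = 5.42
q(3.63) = 34.90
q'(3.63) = 20.78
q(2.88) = 21.00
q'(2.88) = 16.28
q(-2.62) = 22.21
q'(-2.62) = -16.72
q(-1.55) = 7.76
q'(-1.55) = -10.30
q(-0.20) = -0.68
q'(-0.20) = -2.20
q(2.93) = 21.82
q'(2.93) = 16.58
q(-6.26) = 122.82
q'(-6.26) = -38.56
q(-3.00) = 29.00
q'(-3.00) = -19.00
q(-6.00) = 113.00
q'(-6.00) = -37.00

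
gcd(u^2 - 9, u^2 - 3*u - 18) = u + 3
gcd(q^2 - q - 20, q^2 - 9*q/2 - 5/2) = q - 5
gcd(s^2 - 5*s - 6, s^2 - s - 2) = s + 1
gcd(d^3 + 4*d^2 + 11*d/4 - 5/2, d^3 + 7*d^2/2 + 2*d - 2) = d^2 + 3*d/2 - 1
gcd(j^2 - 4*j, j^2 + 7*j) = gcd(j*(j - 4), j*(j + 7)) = j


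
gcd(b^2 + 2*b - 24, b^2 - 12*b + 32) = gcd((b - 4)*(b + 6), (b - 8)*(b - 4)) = b - 4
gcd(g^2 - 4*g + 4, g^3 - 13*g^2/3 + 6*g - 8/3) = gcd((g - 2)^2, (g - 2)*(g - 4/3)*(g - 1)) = g - 2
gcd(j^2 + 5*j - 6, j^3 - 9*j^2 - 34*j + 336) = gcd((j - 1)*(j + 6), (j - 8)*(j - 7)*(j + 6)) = j + 6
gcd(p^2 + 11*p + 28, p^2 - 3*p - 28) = p + 4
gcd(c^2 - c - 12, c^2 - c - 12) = c^2 - c - 12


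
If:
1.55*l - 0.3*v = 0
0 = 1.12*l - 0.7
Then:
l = 0.62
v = 3.23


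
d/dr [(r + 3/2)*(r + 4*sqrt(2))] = 2*r + 3/2 + 4*sqrt(2)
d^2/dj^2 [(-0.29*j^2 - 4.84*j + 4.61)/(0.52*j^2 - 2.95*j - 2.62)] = (1.11022302462516e-16*j^4 - 3.507192*j^3 + 5.10868799999999*j^2 - 81.994536*j + 163.633746)/(0.140608*j^6 - 2.39304*j^5 + 11.450556*j^4 - 1.55789500000001*j^3 - 57.693186*j^2 - 60.74994*j - 17.984728)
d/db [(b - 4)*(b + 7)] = 2*b + 3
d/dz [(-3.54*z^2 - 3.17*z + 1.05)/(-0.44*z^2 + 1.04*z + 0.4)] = (-5.0764*z^2 - 1.908*z - 2.36)/(0.1936*z^4 - 0.9152*z^3 + 0.7296*z^2 + 0.832*z + 0.16)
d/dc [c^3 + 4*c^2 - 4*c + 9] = 3*c^2 + 8*c - 4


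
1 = 1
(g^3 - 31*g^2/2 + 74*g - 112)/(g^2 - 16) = (g^2 - 23*g/2 + 28)/(g + 4)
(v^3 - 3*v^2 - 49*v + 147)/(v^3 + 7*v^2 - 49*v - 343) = (v - 3)/(v + 7)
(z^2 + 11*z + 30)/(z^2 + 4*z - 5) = (z + 6)/(z - 1)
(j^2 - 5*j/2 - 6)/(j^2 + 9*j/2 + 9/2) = (j - 4)/(j + 3)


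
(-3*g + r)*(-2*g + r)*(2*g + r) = 12*g^3 - 4*g^2*r - 3*g*r^2 + r^3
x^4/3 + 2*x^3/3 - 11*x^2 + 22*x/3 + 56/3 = (x/3 + 1/3)*(x - 4)*(x - 2)*(x + 7)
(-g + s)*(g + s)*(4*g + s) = -4*g^3 - g^2*s + 4*g*s^2 + s^3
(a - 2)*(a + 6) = a^2 + 4*a - 12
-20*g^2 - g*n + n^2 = (-5*g + n)*(4*g + n)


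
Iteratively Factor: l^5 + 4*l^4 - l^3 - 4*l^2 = (l)*(l^4 + 4*l^3 - l^2 - 4*l) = l*(l - 1)*(l^3 + 5*l^2 + 4*l) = l*(l - 1)*(l + 1)*(l^2 + 4*l) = l*(l - 1)*(l + 1)*(l + 4)*(l)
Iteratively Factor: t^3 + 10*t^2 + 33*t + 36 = (t + 3)*(t^2 + 7*t + 12) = (t + 3)^2*(t + 4)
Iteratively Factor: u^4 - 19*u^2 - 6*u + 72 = (u + 3)*(u^3 - 3*u^2 - 10*u + 24) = (u - 2)*(u + 3)*(u^2 - u - 12) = (u - 4)*(u - 2)*(u + 3)*(u + 3)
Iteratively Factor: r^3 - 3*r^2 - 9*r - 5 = (r - 5)*(r^2 + 2*r + 1) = (r - 5)*(r + 1)*(r + 1)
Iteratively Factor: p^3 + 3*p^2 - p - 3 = (p + 3)*(p^2 - 1) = (p - 1)*(p + 3)*(p + 1)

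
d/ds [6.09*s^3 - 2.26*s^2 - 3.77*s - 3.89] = 18.27*s^2 - 4.52*s - 3.77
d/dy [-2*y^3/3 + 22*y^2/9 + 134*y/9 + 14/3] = -2*y^2 + 44*y/9 + 134/9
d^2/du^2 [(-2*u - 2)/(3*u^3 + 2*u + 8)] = 4*(-(u + 1)*(9*u^2 + 2)^2 + (9*u^2 + 9*u*(u + 1) + 2)*(3*u^3 + 2*u + 8))/(3*u^3 + 2*u + 8)^3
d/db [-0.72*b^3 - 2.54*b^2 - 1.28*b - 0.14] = -2.16*b^2 - 5.08*b - 1.28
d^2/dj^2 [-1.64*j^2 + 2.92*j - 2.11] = -3.28000000000000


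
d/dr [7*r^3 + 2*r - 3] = 21*r^2 + 2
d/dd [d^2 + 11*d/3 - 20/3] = 2*d + 11/3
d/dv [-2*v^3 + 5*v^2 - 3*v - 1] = -6*v^2 + 10*v - 3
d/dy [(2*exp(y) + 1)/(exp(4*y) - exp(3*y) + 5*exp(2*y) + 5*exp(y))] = (-6*exp(4*y) - 7*exp(2*y) - 10*exp(y) - 5)*exp(-y)/(exp(6*y) - 2*exp(5*y) + 11*exp(4*y) + 15*exp(2*y) + 50*exp(y) + 25)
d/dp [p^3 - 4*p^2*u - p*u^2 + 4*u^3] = 3*p^2 - 8*p*u - u^2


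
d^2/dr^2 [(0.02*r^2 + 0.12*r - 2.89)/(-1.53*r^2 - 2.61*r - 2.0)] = (5.55111512312578e-17*r^4 - 0.402084*r^3 + 40.958406*r^2 + 71.447022*r + 22.779938)/(3.581577*r^6 + 18.329247*r^5 + 45.312939*r^4 + 65.699181*r^3 + 59.2326*r^2 + 31.32*r + 8.0)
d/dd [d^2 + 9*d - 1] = 2*d + 9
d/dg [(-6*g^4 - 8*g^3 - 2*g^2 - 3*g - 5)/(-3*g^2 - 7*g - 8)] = (36*g^5 + 150*g^4 + 304*g^3 + 197*g^2 + 2*g - 11)/(9*g^4 + 42*g^3 + 97*g^2 + 112*g + 64)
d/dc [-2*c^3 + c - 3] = 1 - 6*c^2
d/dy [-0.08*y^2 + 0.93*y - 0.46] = 0.93 - 0.16*y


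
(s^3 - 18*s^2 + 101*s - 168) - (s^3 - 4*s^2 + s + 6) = -14*s^2 + 100*s - 174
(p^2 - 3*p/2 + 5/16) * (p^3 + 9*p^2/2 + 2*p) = p^5 + 3*p^4 - 71*p^3/16 - 51*p^2/32 + 5*p/8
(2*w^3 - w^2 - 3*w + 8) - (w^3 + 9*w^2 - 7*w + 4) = w^3 - 10*w^2 + 4*w + 4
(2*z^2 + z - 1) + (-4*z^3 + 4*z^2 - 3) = -4*z^3 + 6*z^2 + z - 4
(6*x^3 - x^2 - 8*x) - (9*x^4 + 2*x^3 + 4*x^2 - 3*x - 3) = -9*x^4 + 4*x^3 - 5*x^2 - 5*x + 3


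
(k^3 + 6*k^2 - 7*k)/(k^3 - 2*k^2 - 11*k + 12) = k*(k + 7)/(k^2 - k - 12)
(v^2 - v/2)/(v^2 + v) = (v - 1/2)/(v + 1)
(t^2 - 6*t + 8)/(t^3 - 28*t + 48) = 1/(t + 6)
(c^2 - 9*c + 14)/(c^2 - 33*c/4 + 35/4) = 4*(c - 2)/(4*c - 5)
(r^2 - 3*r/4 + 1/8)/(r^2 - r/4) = (r - 1/2)/r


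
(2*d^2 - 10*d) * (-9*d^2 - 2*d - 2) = -18*d^4 + 86*d^3 + 16*d^2 + 20*d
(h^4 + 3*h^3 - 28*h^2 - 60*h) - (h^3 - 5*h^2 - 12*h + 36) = h^4 + 2*h^3 - 23*h^2 - 48*h - 36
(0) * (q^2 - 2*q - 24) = 0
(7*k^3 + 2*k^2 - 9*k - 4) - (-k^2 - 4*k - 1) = 7*k^3 + 3*k^2 - 5*k - 3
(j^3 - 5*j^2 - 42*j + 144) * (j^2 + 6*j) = j^5 + j^4 - 72*j^3 - 108*j^2 + 864*j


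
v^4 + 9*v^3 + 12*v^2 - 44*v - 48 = (v - 2)*(v + 1)*(v + 4)*(v + 6)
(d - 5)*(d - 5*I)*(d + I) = d^3 - 5*d^2 - 4*I*d^2 + 5*d + 20*I*d - 25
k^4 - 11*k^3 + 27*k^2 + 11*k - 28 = (k - 7)*(k - 4)*(k - 1)*(k + 1)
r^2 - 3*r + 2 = (r - 2)*(r - 1)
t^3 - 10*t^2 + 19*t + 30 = (t - 6)*(t - 5)*(t + 1)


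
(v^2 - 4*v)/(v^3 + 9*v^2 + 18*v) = (v - 4)/(v^2 + 9*v + 18)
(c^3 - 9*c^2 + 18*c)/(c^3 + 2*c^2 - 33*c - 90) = c*(c - 3)/(c^2 + 8*c + 15)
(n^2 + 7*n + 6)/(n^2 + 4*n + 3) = (n + 6)/(n + 3)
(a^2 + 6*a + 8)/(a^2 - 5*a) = (a^2 + 6*a + 8)/(a*(a - 5))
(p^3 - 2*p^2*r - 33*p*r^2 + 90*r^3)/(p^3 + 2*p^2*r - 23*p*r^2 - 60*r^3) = (p^2 + 3*p*r - 18*r^2)/(p^2 + 7*p*r + 12*r^2)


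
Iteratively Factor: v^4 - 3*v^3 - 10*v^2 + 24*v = (v - 2)*(v^3 - v^2 - 12*v) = (v - 2)*(v + 3)*(v^2 - 4*v) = (v - 4)*(v - 2)*(v + 3)*(v)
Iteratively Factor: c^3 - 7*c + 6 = (c + 3)*(c^2 - 3*c + 2) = (c - 2)*(c + 3)*(c - 1)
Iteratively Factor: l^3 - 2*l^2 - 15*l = (l)*(l^2 - 2*l - 15) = l*(l - 5)*(l + 3)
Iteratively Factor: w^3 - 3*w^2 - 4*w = (w)*(w^2 - 3*w - 4) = w*(w - 4)*(w + 1)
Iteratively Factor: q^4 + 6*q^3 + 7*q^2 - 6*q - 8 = (q + 4)*(q^3 + 2*q^2 - q - 2) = (q + 2)*(q + 4)*(q^2 - 1) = (q + 1)*(q + 2)*(q + 4)*(q - 1)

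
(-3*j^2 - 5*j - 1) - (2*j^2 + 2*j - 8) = -5*j^2 - 7*j + 7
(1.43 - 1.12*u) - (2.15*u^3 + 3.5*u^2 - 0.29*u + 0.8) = -2.15*u^3 - 3.5*u^2 - 0.83*u + 0.63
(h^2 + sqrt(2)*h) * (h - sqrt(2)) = h^3 - 2*h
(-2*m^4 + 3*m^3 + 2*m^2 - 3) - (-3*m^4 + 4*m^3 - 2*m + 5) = m^4 - m^3 + 2*m^2 + 2*m - 8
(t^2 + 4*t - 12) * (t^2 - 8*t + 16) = t^4 - 4*t^3 - 28*t^2 + 160*t - 192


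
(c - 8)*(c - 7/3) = c^2 - 31*c/3 + 56/3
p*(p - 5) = p^2 - 5*p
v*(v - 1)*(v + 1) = v^3 - v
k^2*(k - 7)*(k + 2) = k^4 - 5*k^3 - 14*k^2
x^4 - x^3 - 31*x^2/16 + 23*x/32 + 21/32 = (x - 7/4)*(x - 3/4)*(x + 1/2)*(x + 1)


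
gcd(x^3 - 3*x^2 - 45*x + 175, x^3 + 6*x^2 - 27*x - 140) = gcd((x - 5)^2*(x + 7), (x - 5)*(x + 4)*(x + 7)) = x^2 + 2*x - 35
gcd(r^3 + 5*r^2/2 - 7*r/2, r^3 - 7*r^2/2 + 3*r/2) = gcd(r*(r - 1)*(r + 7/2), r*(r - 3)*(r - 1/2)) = r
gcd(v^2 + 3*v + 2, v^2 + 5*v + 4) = v + 1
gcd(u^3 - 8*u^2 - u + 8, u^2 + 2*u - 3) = u - 1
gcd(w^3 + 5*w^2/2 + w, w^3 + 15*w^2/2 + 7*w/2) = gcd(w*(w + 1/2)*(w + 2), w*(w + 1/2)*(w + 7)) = w^2 + w/2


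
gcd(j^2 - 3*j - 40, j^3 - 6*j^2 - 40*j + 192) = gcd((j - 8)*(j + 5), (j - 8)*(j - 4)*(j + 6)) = j - 8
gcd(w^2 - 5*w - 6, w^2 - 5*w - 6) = w^2 - 5*w - 6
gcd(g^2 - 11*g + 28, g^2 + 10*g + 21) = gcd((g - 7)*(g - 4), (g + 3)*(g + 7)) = 1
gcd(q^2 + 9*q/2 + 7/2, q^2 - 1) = q + 1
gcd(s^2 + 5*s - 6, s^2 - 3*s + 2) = s - 1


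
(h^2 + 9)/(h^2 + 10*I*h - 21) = (h - 3*I)/(h + 7*I)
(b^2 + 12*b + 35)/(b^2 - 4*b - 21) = (b^2 + 12*b + 35)/(b^2 - 4*b - 21)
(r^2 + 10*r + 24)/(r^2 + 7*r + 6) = (r + 4)/(r + 1)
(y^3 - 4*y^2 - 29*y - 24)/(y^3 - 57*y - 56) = (y + 3)/(y + 7)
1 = 1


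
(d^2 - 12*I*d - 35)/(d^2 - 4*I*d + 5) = (d - 7*I)/(d + I)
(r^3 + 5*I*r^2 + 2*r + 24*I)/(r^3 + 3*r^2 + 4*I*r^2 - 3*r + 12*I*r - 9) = (r^2 + 2*I*r + 8)/(r^2 + r*(3 + I) + 3*I)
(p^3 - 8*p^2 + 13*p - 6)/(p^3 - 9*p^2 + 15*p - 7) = (p - 6)/(p - 7)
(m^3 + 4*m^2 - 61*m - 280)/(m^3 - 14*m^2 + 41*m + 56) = (m^2 + 12*m + 35)/(m^2 - 6*m - 7)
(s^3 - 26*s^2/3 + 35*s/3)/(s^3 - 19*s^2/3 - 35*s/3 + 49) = s*(3*s - 5)/(3*s^2 + 2*s - 21)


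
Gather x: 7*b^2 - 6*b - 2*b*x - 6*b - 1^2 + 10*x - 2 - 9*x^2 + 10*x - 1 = 7*b^2 - 12*b - 9*x^2 + x*(20 - 2*b) - 4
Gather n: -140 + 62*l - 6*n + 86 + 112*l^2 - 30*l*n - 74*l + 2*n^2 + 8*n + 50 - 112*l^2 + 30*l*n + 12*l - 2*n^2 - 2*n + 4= 0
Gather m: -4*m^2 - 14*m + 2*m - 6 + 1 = -4*m^2 - 12*m - 5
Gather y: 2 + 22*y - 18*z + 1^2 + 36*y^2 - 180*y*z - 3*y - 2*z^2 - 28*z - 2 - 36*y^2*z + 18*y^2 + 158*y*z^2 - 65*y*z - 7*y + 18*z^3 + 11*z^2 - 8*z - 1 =y^2*(54 - 36*z) + y*(158*z^2 - 245*z + 12) + 18*z^3 + 9*z^2 - 54*z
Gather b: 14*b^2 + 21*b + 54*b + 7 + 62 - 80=14*b^2 + 75*b - 11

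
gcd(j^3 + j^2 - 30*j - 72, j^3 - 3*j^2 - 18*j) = j^2 - 3*j - 18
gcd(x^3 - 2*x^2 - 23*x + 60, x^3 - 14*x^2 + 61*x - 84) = x^2 - 7*x + 12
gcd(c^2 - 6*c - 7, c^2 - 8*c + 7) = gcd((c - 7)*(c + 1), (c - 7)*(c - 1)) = c - 7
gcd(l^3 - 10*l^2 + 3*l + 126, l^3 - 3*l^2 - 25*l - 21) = l^2 - 4*l - 21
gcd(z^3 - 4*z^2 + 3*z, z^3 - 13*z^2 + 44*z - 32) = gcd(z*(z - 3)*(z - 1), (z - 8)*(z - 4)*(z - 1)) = z - 1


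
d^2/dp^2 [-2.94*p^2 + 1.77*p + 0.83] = -5.88000000000000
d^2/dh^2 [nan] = 0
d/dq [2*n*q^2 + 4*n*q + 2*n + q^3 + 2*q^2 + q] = 4*n*q + 4*n + 3*q^2 + 4*q + 1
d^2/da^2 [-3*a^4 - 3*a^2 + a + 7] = -36*a^2 - 6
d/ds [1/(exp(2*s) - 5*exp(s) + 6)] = (5 - 2*exp(s))*exp(s)/(exp(2*s) - 5*exp(s) + 6)^2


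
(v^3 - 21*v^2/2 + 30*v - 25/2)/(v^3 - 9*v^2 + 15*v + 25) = (v - 1/2)/(v + 1)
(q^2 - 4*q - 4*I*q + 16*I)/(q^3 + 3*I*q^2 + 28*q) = (q - 4)/(q*(q + 7*I))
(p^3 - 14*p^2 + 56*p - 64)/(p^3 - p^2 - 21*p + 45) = (p^3 - 14*p^2 + 56*p - 64)/(p^3 - p^2 - 21*p + 45)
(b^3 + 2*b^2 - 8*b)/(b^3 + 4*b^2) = (b - 2)/b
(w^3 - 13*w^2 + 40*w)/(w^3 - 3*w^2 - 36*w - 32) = w*(w - 5)/(w^2 + 5*w + 4)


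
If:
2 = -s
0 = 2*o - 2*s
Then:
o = -2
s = -2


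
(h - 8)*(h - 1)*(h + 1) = h^3 - 8*h^2 - h + 8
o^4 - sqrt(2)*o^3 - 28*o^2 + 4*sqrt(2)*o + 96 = (o - 2)*(o + 2)*(o - 4*sqrt(2))*(o + 3*sqrt(2))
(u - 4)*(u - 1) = u^2 - 5*u + 4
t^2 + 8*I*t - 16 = (t + 4*I)^2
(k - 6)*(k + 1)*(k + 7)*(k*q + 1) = k^4*q + 2*k^3*q + k^3 - 41*k^2*q + 2*k^2 - 42*k*q - 41*k - 42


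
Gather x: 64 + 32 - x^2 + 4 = 100 - x^2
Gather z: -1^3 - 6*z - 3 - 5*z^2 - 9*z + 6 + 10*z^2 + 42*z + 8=5*z^2 + 27*z + 10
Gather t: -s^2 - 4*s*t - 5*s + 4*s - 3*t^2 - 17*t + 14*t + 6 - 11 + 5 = -s^2 - s - 3*t^2 + t*(-4*s - 3)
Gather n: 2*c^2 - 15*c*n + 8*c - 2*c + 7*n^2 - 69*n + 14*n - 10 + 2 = 2*c^2 + 6*c + 7*n^2 + n*(-15*c - 55) - 8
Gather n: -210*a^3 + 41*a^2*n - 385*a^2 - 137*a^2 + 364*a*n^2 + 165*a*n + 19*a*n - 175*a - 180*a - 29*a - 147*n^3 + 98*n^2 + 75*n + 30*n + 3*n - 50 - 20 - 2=-210*a^3 - 522*a^2 - 384*a - 147*n^3 + n^2*(364*a + 98) + n*(41*a^2 + 184*a + 108) - 72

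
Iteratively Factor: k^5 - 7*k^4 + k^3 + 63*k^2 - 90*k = (k - 5)*(k^4 - 2*k^3 - 9*k^2 + 18*k) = k*(k - 5)*(k^3 - 2*k^2 - 9*k + 18) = k*(k - 5)*(k + 3)*(k^2 - 5*k + 6) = k*(k - 5)*(k - 3)*(k + 3)*(k - 2)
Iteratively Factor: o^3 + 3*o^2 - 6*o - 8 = (o + 4)*(o^2 - o - 2) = (o - 2)*(o + 4)*(o + 1)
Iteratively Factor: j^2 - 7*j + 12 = (j - 3)*(j - 4)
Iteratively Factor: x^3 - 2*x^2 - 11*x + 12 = (x - 1)*(x^2 - x - 12) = (x - 4)*(x - 1)*(x + 3)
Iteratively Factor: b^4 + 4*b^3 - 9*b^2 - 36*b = (b + 4)*(b^3 - 9*b) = (b + 3)*(b + 4)*(b^2 - 3*b) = (b - 3)*(b + 3)*(b + 4)*(b)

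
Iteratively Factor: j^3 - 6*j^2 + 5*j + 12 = (j - 3)*(j^2 - 3*j - 4) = (j - 4)*(j - 3)*(j + 1)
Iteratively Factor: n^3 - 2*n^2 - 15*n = (n - 5)*(n^2 + 3*n) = n*(n - 5)*(n + 3)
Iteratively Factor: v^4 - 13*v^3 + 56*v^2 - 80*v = (v)*(v^3 - 13*v^2 + 56*v - 80) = v*(v - 4)*(v^2 - 9*v + 20) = v*(v - 5)*(v - 4)*(v - 4)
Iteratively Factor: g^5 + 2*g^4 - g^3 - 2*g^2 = (g + 1)*(g^4 + g^3 - 2*g^2) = (g - 1)*(g + 1)*(g^3 + 2*g^2) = (g - 1)*(g + 1)*(g + 2)*(g^2) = g*(g - 1)*(g + 1)*(g + 2)*(g)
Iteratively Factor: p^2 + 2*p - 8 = (p + 4)*(p - 2)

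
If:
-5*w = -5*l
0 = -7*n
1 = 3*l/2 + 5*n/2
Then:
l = 2/3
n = 0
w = 2/3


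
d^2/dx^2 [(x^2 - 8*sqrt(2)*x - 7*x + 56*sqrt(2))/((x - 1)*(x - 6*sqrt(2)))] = 4*(-3*x^3 - sqrt(2)*x^3 + 75*sqrt(2)*x^2 - 864*x - 21*sqrt(2)*x + 72 + 1735*sqrt(2))/(x^6 - 18*sqrt(2)*x^5 - 3*x^5 + 54*sqrt(2)*x^4 + 219*x^4 - 486*sqrt(2)*x^3 - 649*x^3 + 648*x^2 + 1314*sqrt(2)*x^2 - 1296*sqrt(2)*x - 216*x + 432*sqrt(2))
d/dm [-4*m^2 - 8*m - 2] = -8*m - 8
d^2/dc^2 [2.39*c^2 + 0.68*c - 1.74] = 4.78000000000000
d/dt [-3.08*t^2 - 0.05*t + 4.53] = -6.16*t - 0.05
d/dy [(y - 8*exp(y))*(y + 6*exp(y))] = -2*y*exp(y) + 2*y - 96*exp(2*y) - 2*exp(y)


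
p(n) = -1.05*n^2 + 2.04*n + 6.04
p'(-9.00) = 20.94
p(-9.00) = -97.37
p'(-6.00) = 14.64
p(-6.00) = -44.00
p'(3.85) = -6.04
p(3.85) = -1.67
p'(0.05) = 1.94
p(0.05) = 6.14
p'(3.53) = -5.37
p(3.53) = 0.16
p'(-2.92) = 8.17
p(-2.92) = -8.87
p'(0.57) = 0.84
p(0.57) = 6.86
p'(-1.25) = 4.66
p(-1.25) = 1.85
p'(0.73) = 0.51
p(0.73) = 6.97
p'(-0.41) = 2.90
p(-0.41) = 5.03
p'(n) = 2.04 - 2.1*n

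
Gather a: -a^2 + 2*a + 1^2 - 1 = -a^2 + 2*a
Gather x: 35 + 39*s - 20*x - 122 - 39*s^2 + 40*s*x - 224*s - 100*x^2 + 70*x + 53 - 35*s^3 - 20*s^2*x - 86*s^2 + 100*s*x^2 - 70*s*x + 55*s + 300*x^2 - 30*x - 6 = -35*s^3 - 125*s^2 - 130*s + x^2*(100*s + 200) + x*(-20*s^2 - 30*s + 20) - 40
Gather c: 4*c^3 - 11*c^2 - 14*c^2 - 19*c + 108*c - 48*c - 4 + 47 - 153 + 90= 4*c^3 - 25*c^2 + 41*c - 20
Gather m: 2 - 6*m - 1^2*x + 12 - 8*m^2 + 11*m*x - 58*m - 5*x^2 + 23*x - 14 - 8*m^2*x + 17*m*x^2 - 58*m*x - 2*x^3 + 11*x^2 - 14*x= m^2*(-8*x - 8) + m*(17*x^2 - 47*x - 64) - 2*x^3 + 6*x^2 + 8*x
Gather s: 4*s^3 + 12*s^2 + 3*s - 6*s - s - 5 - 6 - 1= 4*s^3 + 12*s^2 - 4*s - 12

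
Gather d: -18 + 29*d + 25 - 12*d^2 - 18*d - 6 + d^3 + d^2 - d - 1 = d^3 - 11*d^2 + 10*d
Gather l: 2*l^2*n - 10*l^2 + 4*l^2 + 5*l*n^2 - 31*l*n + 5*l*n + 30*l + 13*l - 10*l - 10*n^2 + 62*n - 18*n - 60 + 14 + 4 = l^2*(2*n - 6) + l*(5*n^2 - 26*n + 33) - 10*n^2 + 44*n - 42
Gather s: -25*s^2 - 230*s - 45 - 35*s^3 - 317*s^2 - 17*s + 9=-35*s^3 - 342*s^2 - 247*s - 36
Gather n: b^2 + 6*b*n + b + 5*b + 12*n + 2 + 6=b^2 + 6*b + n*(6*b + 12) + 8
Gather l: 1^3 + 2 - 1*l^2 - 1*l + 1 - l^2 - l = -2*l^2 - 2*l + 4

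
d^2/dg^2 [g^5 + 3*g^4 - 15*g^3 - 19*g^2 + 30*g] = 20*g^3 + 36*g^2 - 90*g - 38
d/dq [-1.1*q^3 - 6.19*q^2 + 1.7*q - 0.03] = -3.3*q^2 - 12.38*q + 1.7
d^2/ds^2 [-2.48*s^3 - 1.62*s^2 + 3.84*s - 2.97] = -14.88*s - 3.24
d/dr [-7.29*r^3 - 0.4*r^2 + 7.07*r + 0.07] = -21.87*r^2 - 0.8*r + 7.07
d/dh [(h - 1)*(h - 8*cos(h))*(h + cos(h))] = (1 - h)*(h - 8*cos(h))*(sin(h) - 1) + (h - 1)*(h + cos(h))*(8*sin(h) + 1) + (h - 8*cos(h))*(h + cos(h))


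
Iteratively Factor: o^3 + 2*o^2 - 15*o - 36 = (o - 4)*(o^2 + 6*o + 9) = (o - 4)*(o + 3)*(o + 3)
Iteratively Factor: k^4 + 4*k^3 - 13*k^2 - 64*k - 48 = (k - 4)*(k^3 + 8*k^2 + 19*k + 12) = (k - 4)*(k + 4)*(k^2 + 4*k + 3) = (k - 4)*(k + 3)*(k + 4)*(k + 1)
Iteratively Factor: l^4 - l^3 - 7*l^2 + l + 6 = (l + 1)*(l^3 - 2*l^2 - 5*l + 6) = (l + 1)*(l + 2)*(l^2 - 4*l + 3) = (l - 3)*(l + 1)*(l + 2)*(l - 1)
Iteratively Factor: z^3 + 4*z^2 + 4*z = (z + 2)*(z^2 + 2*z) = z*(z + 2)*(z + 2)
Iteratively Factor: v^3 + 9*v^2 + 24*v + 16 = (v + 4)*(v^2 + 5*v + 4) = (v + 1)*(v + 4)*(v + 4)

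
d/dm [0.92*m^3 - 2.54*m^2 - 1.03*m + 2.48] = 2.76*m^2 - 5.08*m - 1.03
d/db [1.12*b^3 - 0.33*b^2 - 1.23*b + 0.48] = 3.36*b^2 - 0.66*b - 1.23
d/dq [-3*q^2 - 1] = -6*q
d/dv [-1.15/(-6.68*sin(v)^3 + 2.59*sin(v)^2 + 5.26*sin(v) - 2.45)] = (-23.046*sin(v)^2 + 5.957*sin(v) + 6.049)*cos(v)/(6.68*sin(v)^3 - 2.59*sin(v)^2 - 5.26*sin(v) + 2.45)^2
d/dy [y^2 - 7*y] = 2*y - 7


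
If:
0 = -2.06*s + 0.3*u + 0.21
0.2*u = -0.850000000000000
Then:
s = -0.52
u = -4.25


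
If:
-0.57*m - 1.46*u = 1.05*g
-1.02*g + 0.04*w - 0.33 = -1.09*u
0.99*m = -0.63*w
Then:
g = 0.17229476678161*w - 0.182936553138171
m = -0.636363636363636*w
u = 0.124532717538755*w + 0.131563959448684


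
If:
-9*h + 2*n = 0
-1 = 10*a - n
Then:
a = n/10 - 1/10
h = 2*n/9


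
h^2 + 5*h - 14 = (h - 2)*(h + 7)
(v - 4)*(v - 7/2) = v^2 - 15*v/2 + 14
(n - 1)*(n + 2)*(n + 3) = n^3 + 4*n^2 + n - 6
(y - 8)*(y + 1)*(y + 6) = y^3 - y^2 - 50*y - 48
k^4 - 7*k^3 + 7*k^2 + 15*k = k*(k - 5)*(k - 3)*(k + 1)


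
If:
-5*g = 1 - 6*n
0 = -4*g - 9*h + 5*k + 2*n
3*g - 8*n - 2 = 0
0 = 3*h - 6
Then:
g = -10/11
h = 2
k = 171/55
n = -13/22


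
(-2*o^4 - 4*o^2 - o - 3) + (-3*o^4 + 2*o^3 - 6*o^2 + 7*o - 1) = -5*o^4 + 2*o^3 - 10*o^2 + 6*o - 4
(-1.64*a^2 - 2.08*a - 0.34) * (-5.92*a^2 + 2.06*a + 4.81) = 9.7088*a^4 + 8.9352*a^3 - 10.1604*a^2 - 10.7052*a - 1.6354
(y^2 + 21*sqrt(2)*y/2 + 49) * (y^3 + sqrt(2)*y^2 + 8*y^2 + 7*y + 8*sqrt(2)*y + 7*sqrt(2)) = y^5 + 8*y^4 + 23*sqrt(2)*y^4/2 + 77*y^3 + 92*sqrt(2)*y^3 + 259*sqrt(2)*y^2/2 + 560*y^2 + 490*y + 392*sqrt(2)*y + 343*sqrt(2)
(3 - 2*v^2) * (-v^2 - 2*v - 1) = 2*v^4 + 4*v^3 - v^2 - 6*v - 3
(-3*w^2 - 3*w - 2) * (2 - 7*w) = 21*w^3 + 15*w^2 + 8*w - 4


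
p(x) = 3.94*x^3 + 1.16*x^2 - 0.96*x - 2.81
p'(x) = 11.82*x^2 + 2.32*x - 0.96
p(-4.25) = -280.23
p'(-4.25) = 202.68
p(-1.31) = -8.42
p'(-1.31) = 16.29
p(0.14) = -2.91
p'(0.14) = -0.40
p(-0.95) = -4.23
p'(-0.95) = 7.50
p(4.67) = 419.28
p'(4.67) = 267.66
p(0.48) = -2.57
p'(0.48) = 2.88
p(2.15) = 39.65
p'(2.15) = 58.67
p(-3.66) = -176.93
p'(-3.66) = 148.88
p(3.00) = 111.13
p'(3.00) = 112.38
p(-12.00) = -6632.57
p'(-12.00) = 1673.28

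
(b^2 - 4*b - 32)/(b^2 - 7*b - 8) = (b + 4)/(b + 1)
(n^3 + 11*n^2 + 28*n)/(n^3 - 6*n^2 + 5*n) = (n^2 + 11*n + 28)/(n^2 - 6*n + 5)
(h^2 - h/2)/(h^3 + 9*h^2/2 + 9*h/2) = (2*h - 1)/(2*h^2 + 9*h + 9)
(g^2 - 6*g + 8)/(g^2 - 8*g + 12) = (g - 4)/(g - 6)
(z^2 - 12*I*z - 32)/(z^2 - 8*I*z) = (z - 4*I)/z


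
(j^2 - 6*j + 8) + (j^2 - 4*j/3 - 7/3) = 2*j^2 - 22*j/3 + 17/3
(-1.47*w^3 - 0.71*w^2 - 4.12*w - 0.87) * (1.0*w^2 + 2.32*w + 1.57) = -1.47*w^5 - 4.1204*w^4 - 8.0751*w^3 - 11.5431*w^2 - 8.4868*w - 1.3659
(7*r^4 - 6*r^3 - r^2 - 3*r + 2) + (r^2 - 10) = 7*r^4 - 6*r^3 - 3*r - 8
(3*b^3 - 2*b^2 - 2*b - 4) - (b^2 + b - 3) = 3*b^3 - 3*b^2 - 3*b - 1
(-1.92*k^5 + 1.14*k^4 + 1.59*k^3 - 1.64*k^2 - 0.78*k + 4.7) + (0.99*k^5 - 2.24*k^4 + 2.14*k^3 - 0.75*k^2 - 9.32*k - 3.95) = -0.93*k^5 - 1.1*k^4 + 3.73*k^3 - 2.39*k^2 - 10.1*k + 0.75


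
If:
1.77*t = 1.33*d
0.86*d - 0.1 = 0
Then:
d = 0.12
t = 0.09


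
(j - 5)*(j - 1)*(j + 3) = j^3 - 3*j^2 - 13*j + 15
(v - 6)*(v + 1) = v^2 - 5*v - 6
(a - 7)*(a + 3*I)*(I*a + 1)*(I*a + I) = -a^4 + 6*a^3 - 2*I*a^3 + 4*a^2 + 12*I*a^2 + 18*a + 14*I*a + 21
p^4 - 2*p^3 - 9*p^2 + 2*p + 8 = (p - 4)*(p - 1)*(p + 1)*(p + 2)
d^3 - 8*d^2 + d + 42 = (d - 7)*(d - 3)*(d + 2)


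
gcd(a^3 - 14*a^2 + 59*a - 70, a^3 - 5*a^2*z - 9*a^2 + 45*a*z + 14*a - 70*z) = a^2 - 9*a + 14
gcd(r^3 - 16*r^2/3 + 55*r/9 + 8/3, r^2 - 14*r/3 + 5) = r - 3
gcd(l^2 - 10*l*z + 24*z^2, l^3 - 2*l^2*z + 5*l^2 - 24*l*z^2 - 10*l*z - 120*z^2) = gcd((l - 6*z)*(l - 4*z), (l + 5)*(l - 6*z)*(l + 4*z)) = -l + 6*z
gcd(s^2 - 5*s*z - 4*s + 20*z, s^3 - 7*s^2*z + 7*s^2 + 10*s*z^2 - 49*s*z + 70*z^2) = -s + 5*z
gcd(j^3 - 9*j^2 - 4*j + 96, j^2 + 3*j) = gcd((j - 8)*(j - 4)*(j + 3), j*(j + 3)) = j + 3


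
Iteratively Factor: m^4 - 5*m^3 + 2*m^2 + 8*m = (m - 4)*(m^3 - m^2 - 2*m) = (m - 4)*(m - 2)*(m^2 + m) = m*(m - 4)*(m - 2)*(m + 1)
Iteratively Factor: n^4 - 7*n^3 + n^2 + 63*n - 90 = (n - 3)*(n^3 - 4*n^2 - 11*n + 30) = (n - 3)*(n - 2)*(n^2 - 2*n - 15) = (n - 5)*(n - 3)*(n - 2)*(n + 3)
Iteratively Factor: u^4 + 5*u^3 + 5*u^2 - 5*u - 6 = (u + 1)*(u^3 + 4*u^2 + u - 6) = (u + 1)*(u + 3)*(u^2 + u - 2) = (u + 1)*(u + 2)*(u + 3)*(u - 1)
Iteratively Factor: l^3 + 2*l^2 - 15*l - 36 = (l - 4)*(l^2 + 6*l + 9) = (l - 4)*(l + 3)*(l + 3)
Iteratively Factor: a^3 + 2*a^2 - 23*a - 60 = (a - 5)*(a^2 + 7*a + 12) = (a - 5)*(a + 4)*(a + 3)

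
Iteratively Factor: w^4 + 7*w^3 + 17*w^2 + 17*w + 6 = (w + 3)*(w^3 + 4*w^2 + 5*w + 2) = (w + 1)*(w + 3)*(w^2 + 3*w + 2) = (w + 1)^2*(w + 3)*(w + 2)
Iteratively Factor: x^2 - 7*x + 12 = (x - 4)*(x - 3)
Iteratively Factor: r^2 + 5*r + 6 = (r + 3)*(r + 2)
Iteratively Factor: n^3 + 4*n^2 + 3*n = (n)*(n^2 + 4*n + 3) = n*(n + 1)*(n + 3)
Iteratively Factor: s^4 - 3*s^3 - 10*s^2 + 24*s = (s)*(s^3 - 3*s^2 - 10*s + 24) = s*(s - 2)*(s^2 - s - 12) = s*(s - 2)*(s + 3)*(s - 4)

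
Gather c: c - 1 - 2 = c - 3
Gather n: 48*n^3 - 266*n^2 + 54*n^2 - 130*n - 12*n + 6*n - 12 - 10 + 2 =48*n^3 - 212*n^2 - 136*n - 20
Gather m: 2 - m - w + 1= -m - w + 3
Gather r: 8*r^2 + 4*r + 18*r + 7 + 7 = 8*r^2 + 22*r + 14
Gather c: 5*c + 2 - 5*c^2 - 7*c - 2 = -5*c^2 - 2*c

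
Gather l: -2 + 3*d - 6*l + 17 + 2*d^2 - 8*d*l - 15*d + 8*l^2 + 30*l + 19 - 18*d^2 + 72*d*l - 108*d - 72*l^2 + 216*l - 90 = -16*d^2 - 120*d - 64*l^2 + l*(64*d + 240) - 56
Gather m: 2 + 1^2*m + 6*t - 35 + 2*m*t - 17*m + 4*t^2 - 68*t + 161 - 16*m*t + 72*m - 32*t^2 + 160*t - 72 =m*(56 - 14*t) - 28*t^2 + 98*t + 56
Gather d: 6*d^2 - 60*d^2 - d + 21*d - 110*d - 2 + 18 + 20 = -54*d^2 - 90*d + 36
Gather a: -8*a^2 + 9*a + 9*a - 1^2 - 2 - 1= -8*a^2 + 18*a - 4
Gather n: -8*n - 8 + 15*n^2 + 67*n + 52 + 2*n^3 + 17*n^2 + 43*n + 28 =2*n^3 + 32*n^2 + 102*n + 72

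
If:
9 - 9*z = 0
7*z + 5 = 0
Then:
No Solution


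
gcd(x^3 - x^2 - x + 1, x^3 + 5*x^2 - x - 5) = x^2 - 1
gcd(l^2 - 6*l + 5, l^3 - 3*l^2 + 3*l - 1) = l - 1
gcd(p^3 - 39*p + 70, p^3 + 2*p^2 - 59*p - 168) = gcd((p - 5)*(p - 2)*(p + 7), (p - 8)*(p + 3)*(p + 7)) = p + 7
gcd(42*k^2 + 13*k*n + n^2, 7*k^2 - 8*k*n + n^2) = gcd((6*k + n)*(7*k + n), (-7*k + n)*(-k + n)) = 1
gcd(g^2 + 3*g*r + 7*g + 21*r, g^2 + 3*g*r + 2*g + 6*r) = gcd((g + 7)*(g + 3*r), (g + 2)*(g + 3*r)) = g + 3*r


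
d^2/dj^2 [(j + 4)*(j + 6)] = 2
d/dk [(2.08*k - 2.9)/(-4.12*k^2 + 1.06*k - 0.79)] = (8.5696*k^2 - 23.896*k + 1.4308)/(16.9744*k^4 - 8.7344*k^3 + 7.6332*k^2 - 1.6748*k + 0.6241)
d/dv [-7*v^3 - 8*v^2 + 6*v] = -21*v^2 - 16*v + 6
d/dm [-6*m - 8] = -6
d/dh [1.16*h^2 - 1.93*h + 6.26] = 2.32*h - 1.93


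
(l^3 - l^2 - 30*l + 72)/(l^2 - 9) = (l^2 + 2*l - 24)/(l + 3)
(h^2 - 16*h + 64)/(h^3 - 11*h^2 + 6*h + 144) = (h - 8)/(h^2 - 3*h - 18)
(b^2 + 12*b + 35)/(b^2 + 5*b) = (b + 7)/b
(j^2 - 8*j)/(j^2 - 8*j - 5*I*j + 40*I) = j/(j - 5*I)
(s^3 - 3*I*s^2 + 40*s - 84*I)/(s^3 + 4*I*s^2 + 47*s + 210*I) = (s - 2*I)/(s + 5*I)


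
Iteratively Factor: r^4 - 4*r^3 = (r - 4)*(r^3) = r*(r - 4)*(r^2) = r^2*(r - 4)*(r)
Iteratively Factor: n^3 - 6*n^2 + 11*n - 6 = (n - 3)*(n^2 - 3*n + 2) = (n - 3)*(n - 1)*(n - 2)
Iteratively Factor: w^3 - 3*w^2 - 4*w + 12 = (w + 2)*(w^2 - 5*w + 6) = (w - 2)*(w + 2)*(w - 3)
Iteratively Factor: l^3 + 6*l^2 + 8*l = (l + 4)*(l^2 + 2*l) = (l + 2)*(l + 4)*(l)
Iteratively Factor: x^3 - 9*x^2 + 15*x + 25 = (x - 5)*(x^2 - 4*x - 5) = (x - 5)*(x + 1)*(x - 5)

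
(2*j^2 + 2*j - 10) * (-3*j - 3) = -6*j^3 - 12*j^2 + 24*j + 30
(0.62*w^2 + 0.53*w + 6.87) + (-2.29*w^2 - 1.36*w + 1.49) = -1.67*w^2 - 0.83*w + 8.36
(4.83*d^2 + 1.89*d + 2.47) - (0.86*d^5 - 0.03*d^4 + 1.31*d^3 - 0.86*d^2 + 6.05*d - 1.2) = -0.86*d^5 + 0.03*d^4 - 1.31*d^3 + 5.69*d^2 - 4.16*d + 3.67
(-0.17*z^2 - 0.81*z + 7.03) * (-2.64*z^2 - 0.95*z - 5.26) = 0.4488*z^4 + 2.2999*z^3 - 16.8955*z^2 - 2.4179*z - 36.9778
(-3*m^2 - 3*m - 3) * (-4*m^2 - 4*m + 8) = 12*m^4 + 24*m^3 - 12*m - 24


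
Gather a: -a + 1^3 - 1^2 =-a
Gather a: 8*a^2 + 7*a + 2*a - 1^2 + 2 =8*a^2 + 9*a + 1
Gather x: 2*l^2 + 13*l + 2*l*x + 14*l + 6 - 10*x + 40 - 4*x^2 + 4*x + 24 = 2*l^2 + 27*l - 4*x^2 + x*(2*l - 6) + 70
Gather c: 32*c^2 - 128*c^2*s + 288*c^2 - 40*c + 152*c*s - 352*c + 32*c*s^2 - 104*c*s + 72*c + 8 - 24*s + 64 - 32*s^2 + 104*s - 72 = c^2*(320 - 128*s) + c*(32*s^2 + 48*s - 320) - 32*s^2 + 80*s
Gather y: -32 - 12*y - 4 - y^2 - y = -y^2 - 13*y - 36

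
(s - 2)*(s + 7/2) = s^2 + 3*s/2 - 7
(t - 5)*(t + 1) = t^2 - 4*t - 5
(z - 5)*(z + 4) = z^2 - z - 20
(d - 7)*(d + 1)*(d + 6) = d^3 - 43*d - 42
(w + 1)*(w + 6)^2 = w^3 + 13*w^2 + 48*w + 36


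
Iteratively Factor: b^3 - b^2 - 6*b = (b)*(b^2 - b - 6) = b*(b + 2)*(b - 3)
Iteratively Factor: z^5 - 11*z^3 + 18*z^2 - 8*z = (z)*(z^4 - 11*z^2 + 18*z - 8) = z*(z + 4)*(z^3 - 4*z^2 + 5*z - 2) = z*(z - 1)*(z + 4)*(z^2 - 3*z + 2) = z*(z - 2)*(z - 1)*(z + 4)*(z - 1)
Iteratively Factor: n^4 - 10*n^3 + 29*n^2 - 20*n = (n)*(n^3 - 10*n^2 + 29*n - 20) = n*(n - 4)*(n^2 - 6*n + 5) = n*(n - 4)*(n - 1)*(n - 5)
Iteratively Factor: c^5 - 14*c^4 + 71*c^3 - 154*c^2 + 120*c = (c - 4)*(c^4 - 10*c^3 + 31*c^2 - 30*c) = (c - 5)*(c - 4)*(c^3 - 5*c^2 + 6*c) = c*(c - 5)*(c - 4)*(c^2 - 5*c + 6) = c*(c - 5)*(c - 4)*(c - 3)*(c - 2)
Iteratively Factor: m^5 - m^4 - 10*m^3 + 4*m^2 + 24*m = (m)*(m^4 - m^3 - 10*m^2 + 4*m + 24) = m*(m + 2)*(m^3 - 3*m^2 - 4*m + 12) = m*(m - 3)*(m + 2)*(m^2 - 4) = m*(m - 3)*(m - 2)*(m + 2)*(m + 2)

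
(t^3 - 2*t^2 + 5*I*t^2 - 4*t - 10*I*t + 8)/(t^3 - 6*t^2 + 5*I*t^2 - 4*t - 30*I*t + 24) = (t - 2)/(t - 6)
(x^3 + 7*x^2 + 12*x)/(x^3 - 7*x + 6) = x*(x + 4)/(x^2 - 3*x + 2)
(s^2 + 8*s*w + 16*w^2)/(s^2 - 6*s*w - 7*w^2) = (s^2 + 8*s*w + 16*w^2)/(s^2 - 6*s*w - 7*w^2)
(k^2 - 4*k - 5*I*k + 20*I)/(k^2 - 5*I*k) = (k - 4)/k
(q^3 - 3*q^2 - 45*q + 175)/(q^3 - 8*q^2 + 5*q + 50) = (q + 7)/(q + 2)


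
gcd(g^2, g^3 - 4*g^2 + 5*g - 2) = 1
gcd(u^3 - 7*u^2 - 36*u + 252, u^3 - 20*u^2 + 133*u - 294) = u^2 - 13*u + 42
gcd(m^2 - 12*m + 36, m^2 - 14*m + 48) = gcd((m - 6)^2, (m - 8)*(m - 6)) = m - 6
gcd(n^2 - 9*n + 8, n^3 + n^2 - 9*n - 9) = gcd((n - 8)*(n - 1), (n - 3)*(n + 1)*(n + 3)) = 1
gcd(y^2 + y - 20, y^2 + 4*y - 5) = y + 5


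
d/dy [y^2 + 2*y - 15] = 2*y + 2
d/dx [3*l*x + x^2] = 3*l + 2*x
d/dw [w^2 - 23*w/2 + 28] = 2*w - 23/2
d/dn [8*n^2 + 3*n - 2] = 16*n + 3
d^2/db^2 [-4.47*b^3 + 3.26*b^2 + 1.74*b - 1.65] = 6.52 - 26.82*b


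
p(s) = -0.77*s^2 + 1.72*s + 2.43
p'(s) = 1.72 - 1.54*s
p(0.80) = 3.31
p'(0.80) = 0.49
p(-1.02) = -0.13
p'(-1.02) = 3.29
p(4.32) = -4.51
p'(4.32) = -4.93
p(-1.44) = -1.64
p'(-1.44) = 3.94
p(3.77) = -2.03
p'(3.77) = -4.09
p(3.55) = -1.17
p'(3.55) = -3.75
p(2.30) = 2.31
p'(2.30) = -1.82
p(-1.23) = -0.85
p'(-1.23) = 3.61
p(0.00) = 2.43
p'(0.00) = 1.72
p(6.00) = -14.97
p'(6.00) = -7.52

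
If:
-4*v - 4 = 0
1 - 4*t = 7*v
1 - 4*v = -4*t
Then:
No Solution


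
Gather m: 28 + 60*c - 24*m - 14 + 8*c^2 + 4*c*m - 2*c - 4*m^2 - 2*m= 8*c^2 + 58*c - 4*m^2 + m*(4*c - 26) + 14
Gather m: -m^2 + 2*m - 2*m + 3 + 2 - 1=4 - m^2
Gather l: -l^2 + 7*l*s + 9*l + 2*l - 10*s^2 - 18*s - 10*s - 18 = -l^2 + l*(7*s + 11) - 10*s^2 - 28*s - 18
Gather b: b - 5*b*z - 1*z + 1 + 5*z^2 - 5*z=b*(1 - 5*z) + 5*z^2 - 6*z + 1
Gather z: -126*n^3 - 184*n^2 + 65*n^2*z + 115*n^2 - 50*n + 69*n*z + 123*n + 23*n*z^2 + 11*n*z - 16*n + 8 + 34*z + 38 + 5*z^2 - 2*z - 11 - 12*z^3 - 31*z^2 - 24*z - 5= -126*n^3 - 69*n^2 + 57*n - 12*z^3 + z^2*(23*n - 26) + z*(65*n^2 + 80*n + 8) + 30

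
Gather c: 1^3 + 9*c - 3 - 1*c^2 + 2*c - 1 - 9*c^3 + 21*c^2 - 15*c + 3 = -9*c^3 + 20*c^2 - 4*c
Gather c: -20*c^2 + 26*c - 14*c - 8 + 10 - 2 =-20*c^2 + 12*c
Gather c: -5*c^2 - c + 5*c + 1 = -5*c^2 + 4*c + 1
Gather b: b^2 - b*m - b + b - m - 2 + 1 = b^2 - b*m - m - 1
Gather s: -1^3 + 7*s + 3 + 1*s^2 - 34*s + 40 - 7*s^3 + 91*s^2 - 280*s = -7*s^3 + 92*s^2 - 307*s + 42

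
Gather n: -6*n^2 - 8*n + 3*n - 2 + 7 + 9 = -6*n^2 - 5*n + 14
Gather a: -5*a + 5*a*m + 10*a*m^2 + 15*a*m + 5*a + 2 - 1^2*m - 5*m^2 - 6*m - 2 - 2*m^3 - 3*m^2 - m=a*(10*m^2 + 20*m) - 2*m^3 - 8*m^2 - 8*m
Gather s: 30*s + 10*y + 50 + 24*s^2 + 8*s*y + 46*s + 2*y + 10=24*s^2 + s*(8*y + 76) + 12*y + 60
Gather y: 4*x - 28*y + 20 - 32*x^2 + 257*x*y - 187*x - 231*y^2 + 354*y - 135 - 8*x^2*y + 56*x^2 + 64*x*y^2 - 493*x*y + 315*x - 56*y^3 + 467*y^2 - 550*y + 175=24*x^2 + 132*x - 56*y^3 + y^2*(64*x + 236) + y*(-8*x^2 - 236*x - 224) + 60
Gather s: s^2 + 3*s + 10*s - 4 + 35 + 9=s^2 + 13*s + 40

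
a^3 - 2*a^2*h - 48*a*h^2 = a*(a - 8*h)*(a + 6*h)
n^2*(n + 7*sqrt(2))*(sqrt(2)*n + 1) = sqrt(2)*n^4 + 15*n^3 + 7*sqrt(2)*n^2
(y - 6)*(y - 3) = y^2 - 9*y + 18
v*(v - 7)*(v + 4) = v^3 - 3*v^2 - 28*v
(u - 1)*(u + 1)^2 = u^3 + u^2 - u - 1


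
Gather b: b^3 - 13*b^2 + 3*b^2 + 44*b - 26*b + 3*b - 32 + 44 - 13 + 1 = b^3 - 10*b^2 + 21*b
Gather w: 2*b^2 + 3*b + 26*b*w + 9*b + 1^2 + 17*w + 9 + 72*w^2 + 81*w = 2*b^2 + 12*b + 72*w^2 + w*(26*b + 98) + 10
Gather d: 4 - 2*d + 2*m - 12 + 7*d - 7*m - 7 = 5*d - 5*m - 15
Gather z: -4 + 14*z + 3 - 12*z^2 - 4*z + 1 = -12*z^2 + 10*z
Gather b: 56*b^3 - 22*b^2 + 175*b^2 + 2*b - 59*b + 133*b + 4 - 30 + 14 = 56*b^3 + 153*b^2 + 76*b - 12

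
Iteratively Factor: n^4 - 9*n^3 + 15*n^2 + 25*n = (n - 5)*(n^3 - 4*n^2 - 5*n) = n*(n - 5)*(n^2 - 4*n - 5) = n*(n - 5)*(n + 1)*(n - 5)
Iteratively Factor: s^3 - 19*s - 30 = (s - 5)*(s^2 + 5*s + 6) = (s - 5)*(s + 2)*(s + 3)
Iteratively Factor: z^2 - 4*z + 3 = (z - 1)*(z - 3)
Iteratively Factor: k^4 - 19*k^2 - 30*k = (k)*(k^3 - 19*k - 30) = k*(k + 2)*(k^2 - 2*k - 15) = k*(k + 2)*(k + 3)*(k - 5)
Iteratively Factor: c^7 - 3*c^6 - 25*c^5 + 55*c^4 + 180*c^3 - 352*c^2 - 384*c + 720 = (c - 2)*(c^6 - c^5 - 27*c^4 + c^3 + 182*c^2 + 12*c - 360) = (c - 5)*(c - 2)*(c^5 + 4*c^4 - 7*c^3 - 34*c^2 + 12*c + 72) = (c - 5)*(c - 2)^2*(c^4 + 6*c^3 + 5*c^2 - 24*c - 36) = (c - 5)*(c - 2)^2*(c + 3)*(c^3 + 3*c^2 - 4*c - 12) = (c - 5)*(c - 2)^3*(c + 3)*(c^2 + 5*c + 6) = (c - 5)*(c - 2)^3*(c + 3)^2*(c + 2)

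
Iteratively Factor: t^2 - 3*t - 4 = (t - 4)*(t + 1)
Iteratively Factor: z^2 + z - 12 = (z - 3)*(z + 4)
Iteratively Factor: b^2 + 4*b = (b)*(b + 4)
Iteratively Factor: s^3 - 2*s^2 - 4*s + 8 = (s - 2)*(s^2 - 4) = (s - 2)*(s + 2)*(s - 2)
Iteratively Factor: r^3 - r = (r + 1)*(r^2 - r) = r*(r + 1)*(r - 1)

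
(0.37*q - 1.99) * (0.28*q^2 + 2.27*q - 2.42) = 0.1036*q^3 + 0.2827*q^2 - 5.4127*q + 4.8158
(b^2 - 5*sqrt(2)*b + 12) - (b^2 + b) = -5*sqrt(2)*b - b + 12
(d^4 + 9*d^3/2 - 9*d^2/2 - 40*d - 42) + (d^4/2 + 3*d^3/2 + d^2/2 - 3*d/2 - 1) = 3*d^4/2 + 6*d^3 - 4*d^2 - 83*d/2 - 43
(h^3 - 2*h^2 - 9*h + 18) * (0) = 0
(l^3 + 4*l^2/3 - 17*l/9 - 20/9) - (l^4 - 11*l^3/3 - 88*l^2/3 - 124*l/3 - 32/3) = -l^4 + 14*l^3/3 + 92*l^2/3 + 355*l/9 + 76/9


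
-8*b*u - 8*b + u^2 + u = (-8*b + u)*(u + 1)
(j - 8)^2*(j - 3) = j^3 - 19*j^2 + 112*j - 192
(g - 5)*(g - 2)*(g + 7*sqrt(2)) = g^3 - 7*g^2 + 7*sqrt(2)*g^2 - 49*sqrt(2)*g + 10*g + 70*sqrt(2)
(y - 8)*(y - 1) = y^2 - 9*y + 8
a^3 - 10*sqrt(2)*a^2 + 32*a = a*(a - 8*sqrt(2))*(a - 2*sqrt(2))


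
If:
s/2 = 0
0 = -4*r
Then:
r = 0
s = 0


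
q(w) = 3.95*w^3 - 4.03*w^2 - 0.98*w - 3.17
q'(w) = 11.85*w^2 - 8.06*w - 0.98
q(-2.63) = -100.32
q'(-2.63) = 102.18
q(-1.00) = -10.17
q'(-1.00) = 18.93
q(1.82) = 5.51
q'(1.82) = 23.60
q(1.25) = -2.98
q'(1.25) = 7.46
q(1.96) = 9.17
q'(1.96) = 28.75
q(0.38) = -3.91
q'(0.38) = -2.33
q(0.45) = -4.07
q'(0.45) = -2.21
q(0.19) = -3.47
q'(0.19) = -2.08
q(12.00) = 6230.35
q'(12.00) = 1608.70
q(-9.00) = -3200.33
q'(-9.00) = 1031.41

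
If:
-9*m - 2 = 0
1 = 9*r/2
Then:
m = -2/9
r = 2/9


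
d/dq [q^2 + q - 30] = 2*q + 1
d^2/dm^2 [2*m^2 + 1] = 4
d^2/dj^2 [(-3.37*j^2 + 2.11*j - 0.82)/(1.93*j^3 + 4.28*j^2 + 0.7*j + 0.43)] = (-25.105826*j^6 + 47.157234*j^5 + 95.240868*j^4 + 22.573702*j^3 - 80.573628*j^2 - 33.956676*j - 0.30179)/(7.189057*j^9 + 47.827716*j^8 + 113.885826*j^7 + 117.901553*j^6 + 62.617572*j^5 + 33.407916*j^4 + 9.143251*j^3 + 3.006216*j^2 + 0.38829*j + 0.079507)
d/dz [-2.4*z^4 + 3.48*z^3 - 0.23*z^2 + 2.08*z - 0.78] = -9.6*z^3 + 10.44*z^2 - 0.46*z + 2.08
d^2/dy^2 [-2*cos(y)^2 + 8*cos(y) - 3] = -8*cos(y) + 4*cos(2*y)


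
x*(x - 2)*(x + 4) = x^3 + 2*x^2 - 8*x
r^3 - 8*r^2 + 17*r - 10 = (r - 5)*(r - 2)*(r - 1)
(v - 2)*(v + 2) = v^2 - 4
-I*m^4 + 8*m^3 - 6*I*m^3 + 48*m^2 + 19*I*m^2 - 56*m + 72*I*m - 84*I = (m + 7)*(m + 2*I)*(m + 6*I)*(-I*m + I)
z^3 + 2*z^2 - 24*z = z*(z - 4)*(z + 6)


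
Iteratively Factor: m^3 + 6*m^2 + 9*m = (m)*(m^2 + 6*m + 9) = m*(m + 3)*(m + 3)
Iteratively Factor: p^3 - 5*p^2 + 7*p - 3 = (p - 1)*(p^2 - 4*p + 3) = (p - 3)*(p - 1)*(p - 1)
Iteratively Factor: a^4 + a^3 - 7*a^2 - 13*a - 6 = (a - 3)*(a^3 + 4*a^2 + 5*a + 2) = (a - 3)*(a + 2)*(a^2 + 2*a + 1) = (a - 3)*(a + 1)*(a + 2)*(a + 1)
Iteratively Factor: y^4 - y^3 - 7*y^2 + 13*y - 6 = (y - 2)*(y^3 + y^2 - 5*y + 3) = (y - 2)*(y - 1)*(y^2 + 2*y - 3) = (y - 2)*(y - 1)^2*(y + 3)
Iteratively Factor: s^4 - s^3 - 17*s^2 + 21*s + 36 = (s - 3)*(s^3 + 2*s^2 - 11*s - 12) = (s - 3)*(s + 4)*(s^2 - 2*s - 3) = (s - 3)^2*(s + 4)*(s + 1)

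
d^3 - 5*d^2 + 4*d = d*(d - 4)*(d - 1)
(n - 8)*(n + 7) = n^2 - n - 56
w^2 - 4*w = w*(w - 4)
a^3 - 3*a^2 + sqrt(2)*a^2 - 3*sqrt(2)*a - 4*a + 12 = (a - 3)*(a - sqrt(2))*(a + 2*sqrt(2))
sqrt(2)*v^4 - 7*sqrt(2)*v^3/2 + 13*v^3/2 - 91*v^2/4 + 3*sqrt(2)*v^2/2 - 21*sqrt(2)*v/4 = v*(v - 7/2)*(v + 3*sqrt(2))*(sqrt(2)*v + 1/2)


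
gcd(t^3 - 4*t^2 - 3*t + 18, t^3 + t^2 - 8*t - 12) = t^2 - t - 6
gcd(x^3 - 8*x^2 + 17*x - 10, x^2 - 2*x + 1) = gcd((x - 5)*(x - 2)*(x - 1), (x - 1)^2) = x - 1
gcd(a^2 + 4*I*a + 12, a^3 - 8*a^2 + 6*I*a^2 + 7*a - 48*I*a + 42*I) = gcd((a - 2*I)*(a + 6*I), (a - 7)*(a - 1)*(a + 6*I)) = a + 6*I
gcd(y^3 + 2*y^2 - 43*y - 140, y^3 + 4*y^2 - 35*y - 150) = y + 5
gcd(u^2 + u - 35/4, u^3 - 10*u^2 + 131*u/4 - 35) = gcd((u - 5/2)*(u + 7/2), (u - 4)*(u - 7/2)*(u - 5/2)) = u - 5/2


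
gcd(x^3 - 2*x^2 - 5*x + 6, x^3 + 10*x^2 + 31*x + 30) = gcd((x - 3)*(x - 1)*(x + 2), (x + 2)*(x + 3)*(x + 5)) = x + 2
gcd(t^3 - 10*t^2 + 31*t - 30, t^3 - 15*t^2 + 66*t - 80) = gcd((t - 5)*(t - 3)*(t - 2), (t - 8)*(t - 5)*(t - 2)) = t^2 - 7*t + 10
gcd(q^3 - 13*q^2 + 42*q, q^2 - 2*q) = q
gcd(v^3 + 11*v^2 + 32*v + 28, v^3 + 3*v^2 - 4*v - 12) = v + 2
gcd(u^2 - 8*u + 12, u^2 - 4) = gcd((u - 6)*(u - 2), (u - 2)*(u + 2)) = u - 2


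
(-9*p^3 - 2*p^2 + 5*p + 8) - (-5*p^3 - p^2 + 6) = -4*p^3 - p^2 + 5*p + 2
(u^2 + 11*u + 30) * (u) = u^3 + 11*u^2 + 30*u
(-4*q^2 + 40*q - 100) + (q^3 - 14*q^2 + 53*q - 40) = q^3 - 18*q^2 + 93*q - 140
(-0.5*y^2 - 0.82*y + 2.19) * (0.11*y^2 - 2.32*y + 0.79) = -0.055*y^4 + 1.0698*y^3 + 1.7483*y^2 - 5.7286*y + 1.7301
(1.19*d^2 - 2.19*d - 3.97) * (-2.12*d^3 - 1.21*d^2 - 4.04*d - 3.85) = -2.5228*d^5 + 3.2029*d^4 + 6.2587*d^3 + 9.0698*d^2 + 24.4703*d + 15.2845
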